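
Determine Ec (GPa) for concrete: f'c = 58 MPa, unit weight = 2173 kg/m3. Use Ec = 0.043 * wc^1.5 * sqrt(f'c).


Ec = 0.043 * 2173^1.5 * sqrt(58) / 1000
= 33.17 GPa

33.17


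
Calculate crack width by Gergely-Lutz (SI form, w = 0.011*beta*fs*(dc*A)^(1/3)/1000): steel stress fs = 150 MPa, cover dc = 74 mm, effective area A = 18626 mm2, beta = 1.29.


w = 0.011 * beta * fs * (dc * A)^(1/3) / 1000
= 0.011 * 1.29 * 150 * (74 * 18626)^(1/3) / 1000
= 0.237 mm

0.237


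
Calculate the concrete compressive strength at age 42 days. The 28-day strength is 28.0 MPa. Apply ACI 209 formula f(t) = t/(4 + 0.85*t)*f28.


f(42) = 42 / (4 + 0.85 * 42) * 28.0
= 42 / 39.7 * 28.0
= 29.62 MPa

29.62


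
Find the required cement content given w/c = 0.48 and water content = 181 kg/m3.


Cement = water / (w/c)
= 181 / 0.48
= 377.1 kg/m3

377.1


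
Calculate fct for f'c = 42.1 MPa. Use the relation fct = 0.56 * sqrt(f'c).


fct = 0.56 * sqrt(42.1)
= 0.56 * 6.488
= 3.634 MPa

3.634


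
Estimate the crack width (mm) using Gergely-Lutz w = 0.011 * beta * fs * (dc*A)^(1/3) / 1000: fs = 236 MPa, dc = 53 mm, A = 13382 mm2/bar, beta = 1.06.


w = 0.011 * beta * fs * (dc * A)^(1/3) / 1000
= 0.011 * 1.06 * 236 * (53 * 13382)^(1/3) / 1000
= 0.245 mm

0.245


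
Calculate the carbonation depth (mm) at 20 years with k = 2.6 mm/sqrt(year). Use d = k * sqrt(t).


depth = k * sqrt(t)
= 2.6 * sqrt(20)
= 11.63 mm

11.63


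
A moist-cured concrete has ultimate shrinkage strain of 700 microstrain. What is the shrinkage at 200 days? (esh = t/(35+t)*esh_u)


esh(200) = 200 / (35 + 200) * 700
= 200 / 235 * 700
= 595.7 microstrain

595.7


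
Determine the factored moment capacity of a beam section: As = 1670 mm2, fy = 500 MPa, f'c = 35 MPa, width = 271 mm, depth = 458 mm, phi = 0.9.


a = As * fy / (0.85 * f'c * b)
= 1670 * 500 / (0.85 * 35 * 271)
= 103.5691 mm
Mn = As * fy * (d - a/2) / 10^6
= 339.1899 kN-m
phi*Mn = 0.9 * 339.1899 = 305.27 kN-m

305.27


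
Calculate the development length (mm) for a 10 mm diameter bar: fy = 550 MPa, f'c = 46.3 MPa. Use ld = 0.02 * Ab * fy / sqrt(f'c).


Ab = pi * 10^2 / 4 = 78.54 mm2
ld = 0.02 * 78.54 * 550 / sqrt(46.3)
= 127.0 mm

127.0


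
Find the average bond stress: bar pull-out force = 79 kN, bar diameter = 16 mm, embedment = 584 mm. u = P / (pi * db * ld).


u = P / (pi * db * ld)
= 79 * 1000 / (pi * 16 * 584)
= 2.691 MPa

2.691


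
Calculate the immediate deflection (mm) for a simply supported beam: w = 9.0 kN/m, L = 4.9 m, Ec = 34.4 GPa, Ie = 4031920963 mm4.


Convert: L = 4.9 m = 4900 mm, Ec = 34.4 GPa = 34400 MPa
delta = 5 * 9.0 * 4900^4 / (384 * 34400 * 4031920963)
= 0.49 mm

0.49


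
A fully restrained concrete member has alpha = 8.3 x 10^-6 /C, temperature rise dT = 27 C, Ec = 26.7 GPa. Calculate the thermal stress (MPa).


sigma = alpha * dT * Ec
= 8.3e-6 * 27 * 26.7 * 1000
= 5.983 MPa

5.983


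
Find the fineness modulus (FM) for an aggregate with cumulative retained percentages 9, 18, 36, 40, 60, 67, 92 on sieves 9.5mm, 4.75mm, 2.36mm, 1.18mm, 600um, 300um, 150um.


FM = sum(cumulative % retained) / 100
= 322 / 100
= 3.22

3.22


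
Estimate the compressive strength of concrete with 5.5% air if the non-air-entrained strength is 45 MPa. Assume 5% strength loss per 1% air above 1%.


Strength loss = (5.5 - 1) * 5 = 22.5%
f'c = 45 * (1 - 22.5/100)
= 34.88 MPa

34.88


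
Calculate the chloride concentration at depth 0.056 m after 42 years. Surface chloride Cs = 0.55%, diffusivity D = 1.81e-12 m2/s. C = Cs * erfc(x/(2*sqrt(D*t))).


t_seconds = 42 * 365.25 * 24 * 3600 = 1325419200.0 s
arg = 0.056 / (2 * sqrt(1.81e-12 * 1325419200.0))
= 0.5717
erfc(0.5717) = 0.4188
C = 0.55 * 0.4188 = 0.2304%

0.2304


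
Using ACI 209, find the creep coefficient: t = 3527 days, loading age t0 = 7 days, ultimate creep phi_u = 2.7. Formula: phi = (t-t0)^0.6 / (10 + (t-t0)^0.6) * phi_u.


dt = 3527 - 7 = 3520
phi = 3520^0.6 / (10 + 3520^0.6) * 2.7
= 2.513

2.513


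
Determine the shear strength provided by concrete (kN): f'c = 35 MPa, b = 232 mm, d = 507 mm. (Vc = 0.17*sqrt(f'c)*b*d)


Vc = 0.17 * sqrt(35) * 232 * 507 / 1000
= 118.3 kN

118.3


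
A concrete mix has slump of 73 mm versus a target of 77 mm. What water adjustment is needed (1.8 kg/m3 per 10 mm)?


Difference = 77 - 73 = 4 mm
Water adjustment = 4 * 1.8 / 10 = 0.7 kg/m3

0.7


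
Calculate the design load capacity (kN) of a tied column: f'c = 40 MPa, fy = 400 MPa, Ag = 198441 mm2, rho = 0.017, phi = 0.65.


Ast = rho * Ag = 0.017 * 198441 = 3373.497 mm2
phi*Pn = 0.65 * 0.80 * (0.85 * 40 * (198441 - 3373.497) + 400 * 3373.497) / 1000
= 4150.48 kN

4150.48


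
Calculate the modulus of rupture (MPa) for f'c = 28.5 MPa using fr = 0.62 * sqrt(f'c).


fr = 0.62 * sqrt(28.5)
= 3.31 MPa

3.31


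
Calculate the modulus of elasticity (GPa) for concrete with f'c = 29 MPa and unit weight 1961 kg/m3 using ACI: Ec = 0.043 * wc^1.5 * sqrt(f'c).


Ec = 0.043 * 1961^1.5 * sqrt(29) / 1000
= 20.11 GPa

20.11


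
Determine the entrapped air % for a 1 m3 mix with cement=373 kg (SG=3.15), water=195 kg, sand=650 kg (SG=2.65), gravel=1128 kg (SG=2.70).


Vol cement = 373 / (3.15 * 1000) = 0.118413 m3
Vol water = 195 / 1000 = 0.195 m3
Vol sand = 650 / (2.65 * 1000) = 0.245283 m3
Vol gravel = 1128 / (2.70 * 1000) = 0.417778 m3
Total solid + water volume = 0.976473 m3
Air = (1 - 0.976473) * 100 = 2.35%

2.35


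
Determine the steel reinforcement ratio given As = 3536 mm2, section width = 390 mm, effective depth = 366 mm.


rho = As / (b * d)
= 3536 / (390 * 366)
= 0.0248

0.0248


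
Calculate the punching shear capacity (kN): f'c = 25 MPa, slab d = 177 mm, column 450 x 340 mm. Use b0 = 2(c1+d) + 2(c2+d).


b0 = 2*(450 + 177) + 2*(340 + 177) = 2288 mm
Vc = 0.33 * sqrt(25) * 2288 * 177 / 1000
= 668.21 kN

668.21


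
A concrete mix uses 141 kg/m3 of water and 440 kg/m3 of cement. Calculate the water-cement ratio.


w/c = water / cement
w/c = 141 / 440 = 0.32

0.32


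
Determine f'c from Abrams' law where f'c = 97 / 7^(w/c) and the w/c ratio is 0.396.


f'c = 97 / 7^0.396
= 97 / 2.161
= 44.89 MPa

44.89


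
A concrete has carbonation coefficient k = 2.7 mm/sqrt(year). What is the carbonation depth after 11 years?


depth = k * sqrt(t)
= 2.7 * sqrt(11)
= 8.95 mm

8.95


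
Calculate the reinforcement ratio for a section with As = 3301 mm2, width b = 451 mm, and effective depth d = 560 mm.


rho = As / (b * d)
= 3301 / (451 * 560)
= 0.0131

0.0131


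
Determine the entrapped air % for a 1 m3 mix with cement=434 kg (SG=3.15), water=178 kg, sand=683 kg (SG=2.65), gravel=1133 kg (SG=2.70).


Vol cement = 434 / (3.15 * 1000) = 0.137778 m3
Vol water = 178 / 1000 = 0.178 m3
Vol sand = 683 / (2.65 * 1000) = 0.257736 m3
Vol gravel = 1133 / (2.70 * 1000) = 0.41963 m3
Total solid + water volume = 0.993143 m3
Air = (1 - 0.993143) * 100 = 0.69%

0.69


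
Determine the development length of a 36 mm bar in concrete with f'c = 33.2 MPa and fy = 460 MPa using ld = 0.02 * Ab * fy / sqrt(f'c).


Ab = pi * 36^2 / 4 = 1017.876 mm2
ld = 0.02 * 1017.876 * 460 / sqrt(33.2)
= 1625.2 mm

1625.2


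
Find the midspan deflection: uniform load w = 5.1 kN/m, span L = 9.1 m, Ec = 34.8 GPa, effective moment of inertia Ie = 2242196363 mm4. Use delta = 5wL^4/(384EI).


Convert: L = 9.1 m = 9100 mm, Ec = 34.8 GPa = 34800 MPa
delta = 5 * 5.1 * 9100^4 / (384 * 34800 * 2242196363)
= 5.84 mm

5.84


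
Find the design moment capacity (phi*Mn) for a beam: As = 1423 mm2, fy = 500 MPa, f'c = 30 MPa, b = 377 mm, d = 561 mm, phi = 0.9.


a = As * fy / (0.85 * f'c * b)
= 1423 * 500 / (0.85 * 30 * 377)
= 74.0105 mm
Mn = As * fy * (d - a/2) / 10^6
= 372.8223 kN-m
phi*Mn = 0.9 * 372.8223 = 335.54 kN-m

335.54


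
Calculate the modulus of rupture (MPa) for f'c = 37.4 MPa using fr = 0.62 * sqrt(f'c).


fr = 0.62 * sqrt(37.4)
= 3.792 MPa

3.792


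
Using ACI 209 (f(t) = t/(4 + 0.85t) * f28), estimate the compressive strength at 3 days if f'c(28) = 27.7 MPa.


f(3) = 3 / (4 + 0.85 * 3) * 27.7
= 3 / 6.55 * 27.7
= 12.69 MPa

12.69


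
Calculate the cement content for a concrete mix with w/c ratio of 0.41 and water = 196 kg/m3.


Cement = water / (w/c)
= 196 / 0.41
= 478.0 kg/m3

478.0


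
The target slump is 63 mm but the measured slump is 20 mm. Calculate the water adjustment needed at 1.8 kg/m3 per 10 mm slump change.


Difference = 63 - 20 = 43 mm
Water adjustment = 43 * 1.8 / 10 = 7.7 kg/m3

7.7


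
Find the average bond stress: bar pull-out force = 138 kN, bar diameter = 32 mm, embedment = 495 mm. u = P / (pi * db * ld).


u = P / (pi * db * ld)
= 138 * 1000 / (pi * 32 * 495)
= 2.773 MPa

2.773


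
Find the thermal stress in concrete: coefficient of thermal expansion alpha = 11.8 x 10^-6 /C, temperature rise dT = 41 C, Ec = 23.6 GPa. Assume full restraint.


sigma = alpha * dT * Ec
= 11.8e-6 * 41 * 23.6 * 1000
= 11.418 MPa

11.418


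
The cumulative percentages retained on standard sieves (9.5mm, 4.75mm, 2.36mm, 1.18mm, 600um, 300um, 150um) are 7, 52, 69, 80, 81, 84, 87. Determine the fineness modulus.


FM = sum(cumulative % retained) / 100
= 460 / 100
= 4.6

4.6


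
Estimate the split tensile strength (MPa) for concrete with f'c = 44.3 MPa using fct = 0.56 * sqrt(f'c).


fct = 0.56 * sqrt(44.3)
= 0.56 * 6.656
= 3.727 MPa

3.727


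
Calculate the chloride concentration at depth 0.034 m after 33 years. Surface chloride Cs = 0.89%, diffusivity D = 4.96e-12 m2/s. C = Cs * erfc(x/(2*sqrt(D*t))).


t_seconds = 33 * 365.25 * 24 * 3600 = 1041400800.0 s
arg = 0.034 / (2 * sqrt(4.96e-12 * 1041400800.0))
= 0.2365
erfc(0.2365) = 0.738
C = 0.89 * 0.738 = 0.6568%

0.6568


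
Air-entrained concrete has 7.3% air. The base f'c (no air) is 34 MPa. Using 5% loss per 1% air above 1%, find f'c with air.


Strength loss = (7.3 - 1) * 5 = 31.5%
f'c = 34 * (1 - 31.5/100)
= 23.29 MPa

23.29


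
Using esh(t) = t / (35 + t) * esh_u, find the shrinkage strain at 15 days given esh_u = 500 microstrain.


esh(15) = 15 / (35 + 15) * 500
= 15 / 50 * 500
= 150.0 microstrain

150.0


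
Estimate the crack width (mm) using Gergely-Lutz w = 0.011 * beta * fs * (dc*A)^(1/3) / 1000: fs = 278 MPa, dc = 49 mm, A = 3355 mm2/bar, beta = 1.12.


w = 0.011 * beta * fs * (dc * A)^(1/3) / 1000
= 0.011 * 1.12 * 278 * (49 * 3355)^(1/3) / 1000
= 0.188 mm

0.188


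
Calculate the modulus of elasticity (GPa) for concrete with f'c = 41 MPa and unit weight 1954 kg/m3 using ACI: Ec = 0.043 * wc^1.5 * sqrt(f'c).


Ec = 0.043 * 1954^1.5 * sqrt(41) / 1000
= 23.78 GPa

23.78


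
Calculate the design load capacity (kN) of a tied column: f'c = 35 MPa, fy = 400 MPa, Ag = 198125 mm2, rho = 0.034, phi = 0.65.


Ast = rho * Ag = 0.034 * 198125 = 6736.25 mm2
phi*Pn = 0.65 * 0.80 * (0.85 * 35 * (198125 - 6736.25) + 400 * 6736.25) / 1000
= 4361.92 kN

4361.92


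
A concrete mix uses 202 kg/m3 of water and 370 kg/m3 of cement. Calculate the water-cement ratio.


w/c = water / cement
w/c = 202 / 370 = 0.546

0.546


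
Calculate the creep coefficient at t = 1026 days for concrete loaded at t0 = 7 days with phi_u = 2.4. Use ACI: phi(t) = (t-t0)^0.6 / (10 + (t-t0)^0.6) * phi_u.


dt = 1026 - 7 = 1019
phi = 1019^0.6 / (10 + 1019^0.6) * 2.4
= 2.075

2.075


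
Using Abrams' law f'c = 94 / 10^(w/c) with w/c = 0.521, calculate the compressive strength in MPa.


f'c = 94 / 10^0.521
= 94 / 3.319
= 28.32 MPa

28.32


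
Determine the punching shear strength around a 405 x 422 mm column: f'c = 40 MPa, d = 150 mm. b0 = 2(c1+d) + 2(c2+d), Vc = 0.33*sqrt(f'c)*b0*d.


b0 = 2*(405 + 150) + 2*(422 + 150) = 2254 mm
Vc = 0.33 * sqrt(40) * 2254 * 150 / 1000
= 705.65 kN

705.65


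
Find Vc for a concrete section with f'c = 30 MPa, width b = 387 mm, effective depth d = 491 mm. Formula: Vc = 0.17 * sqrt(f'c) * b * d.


Vc = 0.17 * sqrt(30) * 387 * 491 / 1000
= 176.93 kN

176.93


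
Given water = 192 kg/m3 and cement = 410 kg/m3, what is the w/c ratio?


w/c = water / cement
w/c = 192 / 410 = 0.468

0.468


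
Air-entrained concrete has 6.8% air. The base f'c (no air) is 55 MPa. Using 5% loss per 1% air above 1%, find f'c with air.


Strength loss = (6.8 - 1) * 5 = 29.0%
f'c = 55 * (1 - 29.0/100)
= 39.05 MPa

39.05


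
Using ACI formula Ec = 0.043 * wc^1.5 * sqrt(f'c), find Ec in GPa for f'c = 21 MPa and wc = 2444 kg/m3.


Ec = 0.043 * 2444^1.5 * sqrt(21) / 1000
= 23.81 GPa

23.81


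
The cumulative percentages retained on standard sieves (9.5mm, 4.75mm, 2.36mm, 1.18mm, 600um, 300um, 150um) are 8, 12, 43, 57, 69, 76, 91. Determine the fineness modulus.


FM = sum(cumulative % retained) / 100
= 356 / 100
= 3.56

3.56


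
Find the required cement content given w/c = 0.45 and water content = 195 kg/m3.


Cement = water / (w/c)
= 195 / 0.45
= 433.3 kg/m3

433.3


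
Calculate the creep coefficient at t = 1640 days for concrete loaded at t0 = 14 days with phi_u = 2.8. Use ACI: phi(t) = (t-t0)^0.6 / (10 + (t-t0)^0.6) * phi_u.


dt = 1640 - 14 = 1626
phi = 1626^0.6 / (10 + 1626^0.6) * 2.8
= 2.504

2.504


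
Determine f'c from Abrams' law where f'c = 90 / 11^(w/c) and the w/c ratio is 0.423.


f'c = 90 / 11^0.423
= 90 / 2.757
= 32.64 MPa

32.64


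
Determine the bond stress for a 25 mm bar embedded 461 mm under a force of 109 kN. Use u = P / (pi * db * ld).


u = P / (pi * db * ld)
= 109 * 1000 / (pi * 25 * 461)
= 3.01 MPa

3.01


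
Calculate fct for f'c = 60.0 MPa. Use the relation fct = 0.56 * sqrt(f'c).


fct = 0.56 * sqrt(60.0)
= 0.56 * 7.746
= 4.338 MPa

4.338


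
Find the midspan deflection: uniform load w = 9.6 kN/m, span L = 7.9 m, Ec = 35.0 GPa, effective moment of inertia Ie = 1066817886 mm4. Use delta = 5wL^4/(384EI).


Convert: L = 7.9 m = 7900 mm, Ec = 35.0 GPa = 35000 MPa
delta = 5 * 9.6 * 7900^4 / (384 * 35000 * 1066817886)
= 13.04 mm

13.04


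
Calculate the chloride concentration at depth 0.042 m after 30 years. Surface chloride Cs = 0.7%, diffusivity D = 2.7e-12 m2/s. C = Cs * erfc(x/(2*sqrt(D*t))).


t_seconds = 30 * 365.25 * 24 * 3600 = 946728000.0 s
arg = 0.042 / (2 * sqrt(2.7e-12 * 946728000.0))
= 0.4154
erfc(0.4154) = 0.5569
C = 0.7 * 0.5569 = 0.3899%

0.3899


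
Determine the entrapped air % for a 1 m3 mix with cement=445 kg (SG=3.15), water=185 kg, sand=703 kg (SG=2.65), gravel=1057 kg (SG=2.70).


Vol cement = 445 / (3.15 * 1000) = 0.14127 m3
Vol water = 185 / 1000 = 0.185 m3
Vol sand = 703 / (2.65 * 1000) = 0.265283 m3
Vol gravel = 1057 / (2.70 * 1000) = 0.391481 m3
Total solid + water volume = 0.983034 m3
Air = (1 - 0.983034) * 100 = 1.7%

1.7


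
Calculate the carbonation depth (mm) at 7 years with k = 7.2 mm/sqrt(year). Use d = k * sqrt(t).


depth = k * sqrt(t)
= 7.2 * sqrt(7)
= 19.05 mm

19.05


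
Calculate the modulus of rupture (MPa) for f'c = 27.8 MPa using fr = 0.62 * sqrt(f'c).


fr = 0.62 * sqrt(27.8)
= 3.269 MPa

3.269


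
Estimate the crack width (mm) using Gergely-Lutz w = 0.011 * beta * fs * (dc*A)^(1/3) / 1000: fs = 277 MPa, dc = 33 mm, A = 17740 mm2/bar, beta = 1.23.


w = 0.011 * beta * fs * (dc * A)^(1/3) / 1000
= 0.011 * 1.23 * 277 * (33 * 17740)^(1/3) / 1000
= 0.314 mm

0.314


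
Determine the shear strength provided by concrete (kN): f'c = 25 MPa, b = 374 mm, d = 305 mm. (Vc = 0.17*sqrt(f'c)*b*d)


Vc = 0.17 * sqrt(25) * 374 * 305 / 1000
= 96.96 kN

96.96


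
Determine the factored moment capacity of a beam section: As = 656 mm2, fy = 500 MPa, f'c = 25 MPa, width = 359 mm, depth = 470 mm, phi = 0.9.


a = As * fy / (0.85 * f'c * b)
= 656 * 500 / (0.85 * 25 * 359)
= 42.9952 mm
Mn = As * fy * (d - a/2) / 10^6
= 147.1088 kN-m
phi*Mn = 0.9 * 147.1088 = 132.4 kN-m

132.4


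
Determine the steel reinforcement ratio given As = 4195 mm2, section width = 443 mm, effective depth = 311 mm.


rho = As / (b * d)
= 4195 / (443 * 311)
= 0.0304

0.0304


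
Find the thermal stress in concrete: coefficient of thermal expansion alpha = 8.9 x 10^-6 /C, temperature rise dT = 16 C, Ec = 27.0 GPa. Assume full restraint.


sigma = alpha * dT * Ec
= 8.9e-6 * 16 * 27.0 * 1000
= 3.845 MPa

3.845


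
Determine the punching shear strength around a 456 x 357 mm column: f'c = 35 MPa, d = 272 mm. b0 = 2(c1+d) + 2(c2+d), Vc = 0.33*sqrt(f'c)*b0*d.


b0 = 2*(456 + 272) + 2*(357 + 272) = 2714 mm
Vc = 0.33 * sqrt(35) * 2714 * 272 / 1000
= 1441.21 kN

1441.21


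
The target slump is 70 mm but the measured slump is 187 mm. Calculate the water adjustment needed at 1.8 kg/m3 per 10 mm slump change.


Difference = 70 - 187 = -117 mm
Water adjustment = -117 * 1.8 / 10 = -21.1 kg/m3

-21.1


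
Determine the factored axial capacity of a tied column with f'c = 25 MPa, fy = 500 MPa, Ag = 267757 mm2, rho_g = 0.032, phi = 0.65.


Ast = rho * Ag = 0.032 * 267757 = 8568.224 mm2
phi*Pn = 0.65 * 0.80 * (0.85 * 25 * (267757 - 8568.224) + 500 * 8568.224) / 1000
= 5091.77 kN

5091.77


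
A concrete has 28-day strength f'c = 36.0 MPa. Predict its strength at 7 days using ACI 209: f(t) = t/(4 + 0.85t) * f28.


f(7) = 7 / (4 + 0.85 * 7) * 36.0
= 7 / 9.95 * 36.0
= 25.33 MPa

25.33


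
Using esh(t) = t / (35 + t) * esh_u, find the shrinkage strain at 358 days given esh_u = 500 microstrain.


esh(358) = 358 / (35 + 358) * 500
= 358 / 393 * 500
= 455.5 microstrain

455.5


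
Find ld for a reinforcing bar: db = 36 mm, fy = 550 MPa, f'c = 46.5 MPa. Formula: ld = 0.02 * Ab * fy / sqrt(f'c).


Ab = pi * 36^2 / 4 = 1017.876 mm2
ld = 0.02 * 1017.876 * 550 / sqrt(46.5)
= 1642.0 mm

1642.0


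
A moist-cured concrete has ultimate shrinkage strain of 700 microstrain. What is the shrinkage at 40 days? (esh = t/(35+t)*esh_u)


esh(40) = 40 / (35 + 40) * 700
= 40 / 75 * 700
= 373.3 microstrain

373.3


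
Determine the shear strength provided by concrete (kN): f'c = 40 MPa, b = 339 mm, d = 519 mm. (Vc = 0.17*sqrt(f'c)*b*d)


Vc = 0.17 * sqrt(40) * 339 * 519 / 1000
= 189.17 kN

189.17


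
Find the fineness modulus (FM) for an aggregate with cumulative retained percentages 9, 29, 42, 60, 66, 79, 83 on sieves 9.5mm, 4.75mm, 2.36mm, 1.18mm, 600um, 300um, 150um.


FM = sum(cumulative % retained) / 100
= 368 / 100
= 3.68

3.68


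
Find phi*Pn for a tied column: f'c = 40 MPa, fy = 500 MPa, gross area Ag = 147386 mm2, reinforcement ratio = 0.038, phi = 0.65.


Ast = rho * Ag = 0.038 * 147386 = 5600.668 mm2
phi*Pn = 0.65 * 0.80 * (0.85 * 40 * (147386 - 5600.668) + 500 * 5600.668) / 1000
= 3962.94 kN

3962.94


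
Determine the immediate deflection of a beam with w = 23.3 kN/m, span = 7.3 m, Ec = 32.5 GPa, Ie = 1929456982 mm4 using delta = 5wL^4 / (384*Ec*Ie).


Convert: L = 7.3 m = 7300 mm, Ec = 32.5 GPa = 32500 MPa
delta = 5 * 23.3 * 7300^4 / (384 * 32500 * 1929456982)
= 13.74 mm

13.74


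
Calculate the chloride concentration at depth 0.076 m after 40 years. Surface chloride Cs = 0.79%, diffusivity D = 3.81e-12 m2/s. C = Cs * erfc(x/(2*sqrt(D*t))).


t_seconds = 40 * 365.25 * 24 * 3600 = 1262304000.0 s
arg = 0.076 / (2 * sqrt(3.81e-12 * 1262304000.0))
= 0.5479
erfc(0.5479) = 0.4384
C = 0.79 * 0.4384 = 0.3463%

0.3463


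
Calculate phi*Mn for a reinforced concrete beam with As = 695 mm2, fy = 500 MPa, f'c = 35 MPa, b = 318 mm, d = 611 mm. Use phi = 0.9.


a = As * fy / (0.85 * f'c * b)
= 695 * 500 / (0.85 * 35 * 318)
= 36.7317 mm
Mn = As * fy * (d - a/2) / 10^6
= 205.9404 kN-m
phi*Mn = 0.9 * 205.9404 = 185.35 kN-m

185.35


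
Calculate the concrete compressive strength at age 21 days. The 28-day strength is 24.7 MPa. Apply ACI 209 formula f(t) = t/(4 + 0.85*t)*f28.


f(21) = 21 / (4 + 0.85 * 21) * 24.7
= 21 / 21.85 * 24.7
= 23.74 MPa

23.74


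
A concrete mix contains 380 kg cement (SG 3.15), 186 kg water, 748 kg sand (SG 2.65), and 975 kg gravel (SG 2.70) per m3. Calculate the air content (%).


Vol cement = 380 / (3.15 * 1000) = 0.120635 m3
Vol water = 186 / 1000 = 0.186 m3
Vol sand = 748 / (2.65 * 1000) = 0.282264 m3
Vol gravel = 975 / (2.70 * 1000) = 0.361111 m3
Total solid + water volume = 0.95001 m3
Air = (1 - 0.95001) * 100 = 5.0%

5.0


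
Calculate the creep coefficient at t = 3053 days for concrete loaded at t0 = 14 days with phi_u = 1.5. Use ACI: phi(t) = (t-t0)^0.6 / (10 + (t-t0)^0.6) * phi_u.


dt = 3053 - 14 = 3039
phi = 3039^0.6 / (10 + 3039^0.6) * 1.5
= 1.387

1.387


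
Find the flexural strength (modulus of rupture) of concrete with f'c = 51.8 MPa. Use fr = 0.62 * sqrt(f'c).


fr = 0.62 * sqrt(51.8)
= 4.462 MPa

4.462


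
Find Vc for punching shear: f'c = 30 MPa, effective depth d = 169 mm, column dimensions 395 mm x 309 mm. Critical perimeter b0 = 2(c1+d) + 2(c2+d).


b0 = 2*(395 + 169) + 2*(309 + 169) = 2084 mm
Vc = 0.33 * sqrt(30) * 2084 * 169 / 1000
= 636.59 kN

636.59


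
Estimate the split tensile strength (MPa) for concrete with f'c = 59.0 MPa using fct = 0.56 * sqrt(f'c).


fct = 0.56 * sqrt(59.0)
= 0.56 * 7.681
= 4.301 MPa

4.301


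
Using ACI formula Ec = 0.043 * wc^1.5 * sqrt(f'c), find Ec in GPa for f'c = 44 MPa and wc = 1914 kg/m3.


Ec = 0.043 * 1914^1.5 * sqrt(44) / 1000
= 23.88 GPa

23.88


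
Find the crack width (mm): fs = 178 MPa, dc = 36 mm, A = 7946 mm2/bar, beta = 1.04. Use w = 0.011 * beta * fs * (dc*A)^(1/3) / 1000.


w = 0.011 * beta * fs * (dc * A)^(1/3) / 1000
= 0.011 * 1.04 * 178 * (36 * 7946)^(1/3) / 1000
= 0.134 mm

0.134


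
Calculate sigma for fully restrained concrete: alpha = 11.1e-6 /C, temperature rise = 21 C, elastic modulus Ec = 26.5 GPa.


sigma = alpha * dT * Ec
= 11.1e-6 * 21 * 26.5 * 1000
= 6.177 MPa

6.177


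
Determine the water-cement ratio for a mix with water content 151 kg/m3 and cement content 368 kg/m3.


w/c = water / cement
w/c = 151 / 368 = 0.41

0.41


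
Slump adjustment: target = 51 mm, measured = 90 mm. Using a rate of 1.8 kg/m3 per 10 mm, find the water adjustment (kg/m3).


Difference = 51 - 90 = -39 mm
Water adjustment = -39 * 1.8 / 10 = -7.0 kg/m3

-7.0


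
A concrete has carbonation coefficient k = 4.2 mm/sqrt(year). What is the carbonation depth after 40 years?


depth = k * sqrt(t)
= 4.2 * sqrt(40)
= 26.56 mm

26.56


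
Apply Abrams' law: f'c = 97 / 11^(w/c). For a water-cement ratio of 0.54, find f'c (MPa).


f'c = 97 / 11^0.54
= 97 / 3.65
= 26.57 MPa

26.57


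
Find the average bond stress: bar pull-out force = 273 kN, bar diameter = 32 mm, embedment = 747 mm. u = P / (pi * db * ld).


u = P / (pi * db * ld)
= 273 * 1000 / (pi * 32 * 747)
= 3.635 MPa

3.635


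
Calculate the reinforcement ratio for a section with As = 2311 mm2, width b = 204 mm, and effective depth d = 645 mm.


rho = As / (b * d)
= 2311 / (204 * 645)
= 0.0176

0.0176


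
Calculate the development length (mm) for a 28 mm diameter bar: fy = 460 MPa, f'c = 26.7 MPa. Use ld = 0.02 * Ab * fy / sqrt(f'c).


Ab = pi * 28^2 / 4 = 615.752 mm2
ld = 0.02 * 615.752 * 460 / sqrt(26.7)
= 1096.3 mm

1096.3


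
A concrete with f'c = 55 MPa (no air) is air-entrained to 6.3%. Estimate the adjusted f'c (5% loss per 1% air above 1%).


Strength loss = (6.3 - 1) * 5 = 26.5%
f'c = 55 * (1 - 26.5/100)
= 40.42 MPa

40.42


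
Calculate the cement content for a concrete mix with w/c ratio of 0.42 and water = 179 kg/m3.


Cement = water / (w/c)
= 179 / 0.42
= 426.2 kg/m3

426.2


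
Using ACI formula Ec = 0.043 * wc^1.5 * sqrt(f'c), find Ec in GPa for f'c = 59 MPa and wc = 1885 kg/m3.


Ec = 0.043 * 1885^1.5 * sqrt(59) / 1000
= 27.03 GPa

27.03


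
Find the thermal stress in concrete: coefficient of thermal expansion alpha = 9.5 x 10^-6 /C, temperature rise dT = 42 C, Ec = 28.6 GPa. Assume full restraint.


sigma = alpha * dT * Ec
= 9.5e-6 * 42 * 28.6 * 1000
= 11.411 MPa

11.411


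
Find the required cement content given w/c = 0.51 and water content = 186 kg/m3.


Cement = water / (w/c)
= 186 / 0.51
= 364.7 kg/m3

364.7


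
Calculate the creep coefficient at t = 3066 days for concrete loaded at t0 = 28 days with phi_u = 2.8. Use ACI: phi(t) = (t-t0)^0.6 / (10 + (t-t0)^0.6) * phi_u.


dt = 3066 - 28 = 3038
phi = 3038^0.6 / (10 + 3038^0.6) * 2.8
= 2.589

2.589


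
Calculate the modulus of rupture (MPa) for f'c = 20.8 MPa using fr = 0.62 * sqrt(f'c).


fr = 0.62 * sqrt(20.8)
= 2.828 MPa

2.828


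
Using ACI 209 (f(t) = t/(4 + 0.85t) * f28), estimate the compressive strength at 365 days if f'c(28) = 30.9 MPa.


f(365) = 365 / (4 + 0.85 * 365) * 30.9
= 365 / 314.25 * 30.9
= 35.89 MPa

35.89


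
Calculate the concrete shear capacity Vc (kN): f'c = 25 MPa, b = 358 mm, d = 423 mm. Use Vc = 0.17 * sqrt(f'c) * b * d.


Vc = 0.17 * sqrt(25) * 358 * 423 / 1000
= 128.72 kN

128.72


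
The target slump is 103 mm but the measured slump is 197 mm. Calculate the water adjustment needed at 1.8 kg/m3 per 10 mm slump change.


Difference = 103 - 197 = -94 mm
Water adjustment = -94 * 1.8 / 10 = -16.9 kg/m3

-16.9


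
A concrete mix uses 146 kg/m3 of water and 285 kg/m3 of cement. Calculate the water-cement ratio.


w/c = water / cement
w/c = 146 / 285 = 0.512

0.512


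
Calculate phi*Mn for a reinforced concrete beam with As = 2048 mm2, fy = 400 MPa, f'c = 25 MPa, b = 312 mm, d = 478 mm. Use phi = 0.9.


a = As * fy / (0.85 * f'c * b)
= 2048 * 400 / (0.85 * 25 * 312)
= 123.5596 mm
Mn = As * fy * (d - a/2) / 10^6
= 340.9676 kN-m
phi*Mn = 0.9 * 340.9676 = 306.87 kN-m

306.87


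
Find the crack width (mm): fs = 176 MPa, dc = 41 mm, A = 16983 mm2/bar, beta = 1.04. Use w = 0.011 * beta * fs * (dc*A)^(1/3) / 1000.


w = 0.011 * beta * fs * (dc * A)^(1/3) / 1000
= 0.011 * 1.04 * 176 * (41 * 16983)^(1/3) / 1000
= 0.178 mm

0.178


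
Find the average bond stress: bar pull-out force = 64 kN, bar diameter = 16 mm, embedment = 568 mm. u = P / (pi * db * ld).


u = P / (pi * db * ld)
= 64 * 1000 / (pi * 16 * 568)
= 2.242 MPa

2.242


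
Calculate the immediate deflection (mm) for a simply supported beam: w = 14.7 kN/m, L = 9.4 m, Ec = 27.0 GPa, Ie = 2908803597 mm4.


Convert: L = 9.4 m = 9400 mm, Ec = 27.0 GPa = 27000 MPa
delta = 5 * 14.7 * 9400^4 / (384 * 27000 * 2908803597)
= 19.03 mm

19.03


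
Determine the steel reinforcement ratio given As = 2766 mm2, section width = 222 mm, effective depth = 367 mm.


rho = As / (b * d)
= 2766 / (222 * 367)
= 0.0339

0.0339


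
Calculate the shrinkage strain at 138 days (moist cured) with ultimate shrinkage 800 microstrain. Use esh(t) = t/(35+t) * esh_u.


esh(138) = 138 / (35 + 138) * 800
= 138 / 173 * 800
= 638.2 microstrain

638.2


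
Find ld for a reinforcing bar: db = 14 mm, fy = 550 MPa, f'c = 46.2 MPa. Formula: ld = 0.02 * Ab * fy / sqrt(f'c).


Ab = pi * 14^2 / 4 = 153.938 mm2
ld = 0.02 * 153.938 * 550 / sqrt(46.2)
= 249.1 mm

249.1


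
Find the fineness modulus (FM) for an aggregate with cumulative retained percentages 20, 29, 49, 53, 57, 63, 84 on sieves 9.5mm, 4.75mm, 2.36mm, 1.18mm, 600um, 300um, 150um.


FM = sum(cumulative % retained) / 100
= 355 / 100
= 3.55

3.55


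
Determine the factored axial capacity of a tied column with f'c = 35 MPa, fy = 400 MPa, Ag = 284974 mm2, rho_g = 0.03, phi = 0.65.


Ast = rho * Ag = 0.03 * 284974 = 8549.22 mm2
phi*Pn = 0.65 * 0.80 * (0.85 * 35 * (284974 - 8549.22) + 400 * 8549.22) / 1000
= 6054.53 kN

6054.53


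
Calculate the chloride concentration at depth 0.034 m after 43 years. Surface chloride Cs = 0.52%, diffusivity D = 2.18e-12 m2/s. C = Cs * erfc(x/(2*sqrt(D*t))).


t_seconds = 43 * 365.25 * 24 * 3600 = 1356976800.0 s
arg = 0.034 / (2 * sqrt(2.18e-12 * 1356976800.0))
= 0.3126
erfc(0.3126) = 0.6585
C = 0.52 * 0.6585 = 0.3424%

0.3424


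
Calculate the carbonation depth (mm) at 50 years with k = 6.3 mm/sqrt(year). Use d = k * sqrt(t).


depth = k * sqrt(t)
= 6.3 * sqrt(50)
= 44.55 mm

44.55


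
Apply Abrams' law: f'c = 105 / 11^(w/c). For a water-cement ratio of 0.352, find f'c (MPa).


f'c = 105 / 11^0.352
= 105 / 2.326
= 45.15 MPa

45.15


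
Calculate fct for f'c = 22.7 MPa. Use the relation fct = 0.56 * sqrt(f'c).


fct = 0.56 * sqrt(22.7)
= 0.56 * 4.764
= 2.668 MPa

2.668


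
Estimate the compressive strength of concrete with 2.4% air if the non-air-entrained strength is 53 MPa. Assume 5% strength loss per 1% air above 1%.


Strength loss = (2.4 - 1) * 5 = 7.0%
f'c = 53 * (1 - 7.0/100)
= 49.29 MPa

49.29


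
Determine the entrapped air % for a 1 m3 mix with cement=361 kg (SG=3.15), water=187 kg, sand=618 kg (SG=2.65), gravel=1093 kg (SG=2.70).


Vol cement = 361 / (3.15 * 1000) = 0.114603 m3
Vol water = 187 / 1000 = 0.187 m3
Vol sand = 618 / (2.65 * 1000) = 0.233208 m3
Vol gravel = 1093 / (2.70 * 1000) = 0.404815 m3
Total solid + water volume = 0.939626 m3
Air = (1 - 0.939626) * 100 = 6.04%

6.04


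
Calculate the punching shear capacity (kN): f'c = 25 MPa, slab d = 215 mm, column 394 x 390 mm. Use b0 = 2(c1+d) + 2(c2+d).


b0 = 2*(394 + 215) + 2*(390 + 215) = 2428 mm
Vc = 0.33 * sqrt(25) * 2428 * 215 / 1000
= 861.33 kN

861.33


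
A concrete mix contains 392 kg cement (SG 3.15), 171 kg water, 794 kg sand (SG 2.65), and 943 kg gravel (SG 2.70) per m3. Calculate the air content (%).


Vol cement = 392 / (3.15 * 1000) = 0.124444 m3
Vol water = 171 / 1000 = 0.171 m3
Vol sand = 794 / (2.65 * 1000) = 0.299623 m3
Vol gravel = 943 / (2.70 * 1000) = 0.349259 m3
Total solid + water volume = 0.944326 m3
Air = (1 - 0.944326) * 100 = 5.57%

5.57


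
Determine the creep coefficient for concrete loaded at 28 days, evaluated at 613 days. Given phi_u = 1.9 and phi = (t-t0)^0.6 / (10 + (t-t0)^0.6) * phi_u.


dt = 613 - 28 = 585
phi = 585^0.6 / (10 + 585^0.6) * 1.9
= 1.559

1.559


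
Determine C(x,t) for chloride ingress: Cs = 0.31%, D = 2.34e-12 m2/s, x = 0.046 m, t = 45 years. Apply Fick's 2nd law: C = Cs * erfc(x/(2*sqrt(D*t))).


t_seconds = 45 * 365.25 * 24 * 3600 = 1420092000.0 s
arg = 0.046 / (2 * sqrt(2.34e-12 * 1420092000.0))
= 0.399
erfc(0.399) = 0.5726
C = 0.31 * 0.5726 = 0.1775%

0.1775


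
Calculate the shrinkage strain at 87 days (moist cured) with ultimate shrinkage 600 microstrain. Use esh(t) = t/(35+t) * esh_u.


esh(87) = 87 / (35 + 87) * 600
= 87 / 122 * 600
= 427.9 microstrain

427.9


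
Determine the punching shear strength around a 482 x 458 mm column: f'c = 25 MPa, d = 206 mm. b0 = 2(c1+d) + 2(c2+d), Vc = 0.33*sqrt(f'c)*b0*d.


b0 = 2*(482 + 206) + 2*(458 + 206) = 2704 mm
Vc = 0.33 * sqrt(25) * 2704 * 206 / 1000
= 919.09 kN

919.09


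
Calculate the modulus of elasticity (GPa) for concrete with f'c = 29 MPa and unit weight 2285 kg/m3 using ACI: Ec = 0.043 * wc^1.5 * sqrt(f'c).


Ec = 0.043 * 2285^1.5 * sqrt(29) / 1000
= 25.29 GPa

25.29


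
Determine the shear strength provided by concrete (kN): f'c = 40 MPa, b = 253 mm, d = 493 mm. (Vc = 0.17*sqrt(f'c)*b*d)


Vc = 0.17 * sqrt(40) * 253 * 493 / 1000
= 134.11 kN

134.11


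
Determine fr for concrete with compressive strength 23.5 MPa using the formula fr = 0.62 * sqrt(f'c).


fr = 0.62 * sqrt(23.5)
= 3.006 MPa

3.006


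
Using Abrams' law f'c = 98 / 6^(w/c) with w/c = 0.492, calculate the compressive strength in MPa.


f'c = 98 / 6^0.492
= 98 / 2.415
= 40.59 MPa

40.59


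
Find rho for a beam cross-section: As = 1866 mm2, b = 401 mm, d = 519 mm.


rho = As / (b * d)
= 1866 / (401 * 519)
= 0.009

0.009


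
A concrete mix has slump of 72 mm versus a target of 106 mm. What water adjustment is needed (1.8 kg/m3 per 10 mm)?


Difference = 106 - 72 = 34 mm
Water adjustment = 34 * 1.8 / 10 = 6.1 kg/m3

6.1


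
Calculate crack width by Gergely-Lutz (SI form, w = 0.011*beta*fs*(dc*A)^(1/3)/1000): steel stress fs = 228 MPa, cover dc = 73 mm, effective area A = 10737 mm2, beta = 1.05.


w = 0.011 * beta * fs * (dc * A)^(1/3) / 1000
= 0.011 * 1.05 * 228 * (73 * 10737)^(1/3) / 1000
= 0.243 mm

0.243


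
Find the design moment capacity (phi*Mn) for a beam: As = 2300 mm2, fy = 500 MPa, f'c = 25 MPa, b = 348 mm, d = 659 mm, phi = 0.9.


a = As * fy / (0.85 * f'c * b)
= 2300 * 500 / (0.85 * 25 * 348)
= 155.5105 mm
Mn = As * fy * (d - a/2) / 10^6
= 668.4315 kN-m
phi*Mn = 0.9 * 668.4315 = 601.59 kN-m

601.59


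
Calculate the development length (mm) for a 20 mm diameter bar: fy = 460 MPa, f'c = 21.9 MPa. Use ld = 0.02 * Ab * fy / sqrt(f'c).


Ab = pi * 20^2 / 4 = 314.159 mm2
ld = 0.02 * 314.159 * 460 / sqrt(21.9)
= 617.6 mm

617.6


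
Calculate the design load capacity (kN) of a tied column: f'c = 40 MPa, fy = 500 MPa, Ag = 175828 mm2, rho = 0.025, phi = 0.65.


Ast = rho * Ag = 0.025 * 175828 = 4395.7 mm2
phi*Pn = 0.65 * 0.80 * (0.85 * 40 * (175828 - 4395.7) + 500 * 4395.7) / 1000
= 4173.81 kN

4173.81


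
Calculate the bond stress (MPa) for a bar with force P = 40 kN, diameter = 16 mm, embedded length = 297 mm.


u = P / (pi * db * ld)
= 40 * 1000 / (pi * 16 * 297)
= 2.679 MPa

2.679


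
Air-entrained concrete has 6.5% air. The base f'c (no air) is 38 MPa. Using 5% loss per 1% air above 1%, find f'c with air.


Strength loss = (6.5 - 1) * 5 = 27.5%
f'c = 38 * (1 - 27.5/100)
= 27.55 MPa

27.55


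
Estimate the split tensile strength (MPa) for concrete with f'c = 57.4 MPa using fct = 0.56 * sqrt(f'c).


fct = 0.56 * sqrt(57.4)
= 0.56 * 7.576
= 4.243 MPa

4.243


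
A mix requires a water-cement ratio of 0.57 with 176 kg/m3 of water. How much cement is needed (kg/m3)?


Cement = water / (w/c)
= 176 / 0.57
= 308.8 kg/m3

308.8


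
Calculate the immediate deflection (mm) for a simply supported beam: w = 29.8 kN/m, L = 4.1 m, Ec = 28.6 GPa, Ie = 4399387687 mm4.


Convert: L = 4.1 m = 4100 mm, Ec = 28.6 GPa = 28600 MPa
delta = 5 * 29.8 * 4100^4 / (384 * 28600 * 4399387687)
= 0.87 mm

0.87


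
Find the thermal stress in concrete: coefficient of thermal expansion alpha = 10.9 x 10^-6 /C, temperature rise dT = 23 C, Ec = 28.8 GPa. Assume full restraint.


sigma = alpha * dT * Ec
= 10.9e-6 * 23 * 28.8 * 1000
= 7.22 MPa

7.22


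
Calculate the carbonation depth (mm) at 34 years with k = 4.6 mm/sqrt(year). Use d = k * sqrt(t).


depth = k * sqrt(t)
= 4.6 * sqrt(34)
= 26.82 mm

26.82


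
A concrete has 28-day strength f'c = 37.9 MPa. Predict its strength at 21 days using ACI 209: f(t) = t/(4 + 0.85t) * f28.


f(21) = 21 / (4 + 0.85 * 21) * 37.9
= 21 / 21.85 * 37.9
= 36.43 MPa

36.43


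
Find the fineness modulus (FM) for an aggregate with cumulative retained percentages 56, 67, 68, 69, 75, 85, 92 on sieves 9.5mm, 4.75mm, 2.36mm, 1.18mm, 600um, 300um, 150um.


FM = sum(cumulative % retained) / 100
= 512 / 100
= 5.12

5.12


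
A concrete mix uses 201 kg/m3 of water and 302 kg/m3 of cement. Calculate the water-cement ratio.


w/c = water / cement
w/c = 201 / 302 = 0.666

0.666


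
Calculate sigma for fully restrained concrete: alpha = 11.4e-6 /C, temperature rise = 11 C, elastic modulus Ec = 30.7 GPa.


sigma = alpha * dT * Ec
= 11.4e-6 * 11 * 30.7 * 1000
= 3.85 MPa

3.85


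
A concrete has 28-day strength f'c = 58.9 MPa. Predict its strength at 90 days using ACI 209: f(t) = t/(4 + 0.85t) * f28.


f(90) = 90 / (4 + 0.85 * 90) * 58.9
= 90 / 80.5 * 58.9
= 65.85 MPa

65.85


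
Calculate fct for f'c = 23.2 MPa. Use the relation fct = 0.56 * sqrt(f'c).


fct = 0.56 * sqrt(23.2)
= 0.56 * 4.817
= 2.697 MPa

2.697


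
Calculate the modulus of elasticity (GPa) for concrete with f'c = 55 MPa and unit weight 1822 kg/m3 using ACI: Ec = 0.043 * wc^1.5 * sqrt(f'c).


Ec = 0.043 * 1822^1.5 * sqrt(55) / 1000
= 24.8 GPa

24.8


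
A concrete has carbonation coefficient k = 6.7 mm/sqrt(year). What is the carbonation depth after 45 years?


depth = k * sqrt(t)
= 6.7 * sqrt(45)
= 44.94 mm

44.94


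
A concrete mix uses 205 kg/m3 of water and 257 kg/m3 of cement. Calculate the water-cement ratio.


w/c = water / cement
w/c = 205 / 257 = 0.798

0.798


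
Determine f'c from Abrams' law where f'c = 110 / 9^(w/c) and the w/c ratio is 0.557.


f'c = 110 / 9^0.557
= 110 / 3.4
= 32.35 MPa

32.35


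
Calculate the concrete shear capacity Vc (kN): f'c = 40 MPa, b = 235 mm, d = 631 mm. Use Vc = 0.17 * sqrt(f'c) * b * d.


Vc = 0.17 * sqrt(40) * 235 * 631 / 1000
= 159.43 kN

159.43


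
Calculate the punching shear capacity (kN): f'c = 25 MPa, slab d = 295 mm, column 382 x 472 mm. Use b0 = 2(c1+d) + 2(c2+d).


b0 = 2*(382 + 295) + 2*(472 + 295) = 2888 mm
Vc = 0.33 * sqrt(25) * 2888 * 295 / 1000
= 1405.73 kN

1405.73


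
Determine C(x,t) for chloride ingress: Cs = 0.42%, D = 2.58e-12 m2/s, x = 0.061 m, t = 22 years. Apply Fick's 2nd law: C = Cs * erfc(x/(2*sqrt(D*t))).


t_seconds = 22 * 365.25 * 24 * 3600 = 694267200.0 s
arg = 0.061 / (2 * sqrt(2.58e-12 * 694267200.0))
= 0.7207
erfc(0.7207) = 0.3081
C = 0.42 * 0.3081 = 0.1294%

0.1294


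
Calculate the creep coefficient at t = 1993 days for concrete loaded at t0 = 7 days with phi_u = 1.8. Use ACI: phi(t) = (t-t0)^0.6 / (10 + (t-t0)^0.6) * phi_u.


dt = 1993 - 7 = 1986
phi = 1986^0.6 / (10 + 1986^0.6) * 1.8
= 1.629

1.629


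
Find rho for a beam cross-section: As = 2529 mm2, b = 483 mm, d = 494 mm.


rho = As / (b * d)
= 2529 / (483 * 494)
= 0.0106

0.0106


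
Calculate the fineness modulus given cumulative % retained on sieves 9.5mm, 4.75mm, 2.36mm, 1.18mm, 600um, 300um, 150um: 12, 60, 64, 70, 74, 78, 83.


FM = sum(cumulative % retained) / 100
= 441 / 100
= 4.41

4.41


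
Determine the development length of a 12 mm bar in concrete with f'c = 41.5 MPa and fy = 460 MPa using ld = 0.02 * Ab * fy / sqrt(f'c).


Ab = pi * 12^2 / 4 = 113.097 mm2
ld = 0.02 * 113.097 * 460 / sqrt(41.5)
= 161.5 mm

161.5


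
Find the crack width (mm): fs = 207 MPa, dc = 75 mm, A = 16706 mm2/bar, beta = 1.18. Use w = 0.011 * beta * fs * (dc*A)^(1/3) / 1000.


w = 0.011 * beta * fs * (dc * A)^(1/3) / 1000
= 0.011 * 1.18 * 207 * (75 * 16706)^(1/3) / 1000
= 0.29 mm

0.29


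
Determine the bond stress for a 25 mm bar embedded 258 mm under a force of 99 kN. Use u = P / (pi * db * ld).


u = P / (pi * db * ld)
= 99 * 1000 / (pi * 25 * 258)
= 4.886 MPa

4.886


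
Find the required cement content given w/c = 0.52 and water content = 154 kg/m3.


Cement = water / (w/c)
= 154 / 0.52
= 296.2 kg/m3

296.2


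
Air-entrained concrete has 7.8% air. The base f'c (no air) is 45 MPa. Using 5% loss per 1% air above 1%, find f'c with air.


Strength loss = (7.8 - 1) * 5 = 34.0%
f'c = 45 * (1 - 34.0/100)
= 29.7 MPa

29.7


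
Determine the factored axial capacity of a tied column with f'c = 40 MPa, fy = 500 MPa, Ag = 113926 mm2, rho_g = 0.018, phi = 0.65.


Ast = rho * Ag = 0.018 * 113926 = 2050.668 mm2
phi*Pn = 0.65 * 0.80 * (0.85 * 40 * (113926 - 2050.668) + 500 * 2050.668) / 1000
= 2511.13 kN

2511.13


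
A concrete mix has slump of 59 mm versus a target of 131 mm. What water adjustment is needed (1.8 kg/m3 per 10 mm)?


Difference = 131 - 59 = 72 mm
Water adjustment = 72 * 1.8 / 10 = 13.0 kg/m3

13.0


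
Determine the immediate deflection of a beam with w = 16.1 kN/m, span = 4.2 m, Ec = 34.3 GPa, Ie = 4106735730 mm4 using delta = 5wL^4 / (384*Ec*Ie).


Convert: L = 4.2 m = 4200 mm, Ec = 34.3 GPa = 34300 MPa
delta = 5 * 16.1 * 4200^4 / (384 * 34300 * 4106735730)
= 0.46 mm

0.46


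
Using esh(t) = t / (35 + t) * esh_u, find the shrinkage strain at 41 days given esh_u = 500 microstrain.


esh(41) = 41 / (35 + 41) * 500
= 41 / 76 * 500
= 269.7 microstrain

269.7


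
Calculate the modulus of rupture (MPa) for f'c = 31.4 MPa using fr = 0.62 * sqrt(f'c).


fr = 0.62 * sqrt(31.4)
= 3.474 MPa

3.474
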